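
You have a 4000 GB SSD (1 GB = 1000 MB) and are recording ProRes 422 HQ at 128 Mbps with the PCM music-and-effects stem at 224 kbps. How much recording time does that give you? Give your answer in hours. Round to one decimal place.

Audio: 224 kbps = 0.224 Mbps.
Total bitrate: 128 + 0.224 = 128.224 Mbps.
Capacity: 4000 GB = 32,000,000 Mb.
Recording time: 32,000,000 / 128.224 = 249,563 s ≈ 69.3 hours.

69.3 hours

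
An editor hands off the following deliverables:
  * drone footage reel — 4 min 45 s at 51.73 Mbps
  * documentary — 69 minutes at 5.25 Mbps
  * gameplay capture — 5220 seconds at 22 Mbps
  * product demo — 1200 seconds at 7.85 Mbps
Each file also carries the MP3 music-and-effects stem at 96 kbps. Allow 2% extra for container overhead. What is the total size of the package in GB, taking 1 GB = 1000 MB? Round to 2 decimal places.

20.63 GB

Audio: 96 kbps = 0.096 Mbps.
drone footage reel: 51.826 Mbps × 285 s × 1.02 = 15065.8 Mb
documentary: 5.346 Mbps × 4140 s × 1.02 = 22575.1 Mb
gameplay capture: 22.096 Mbps × 5220 s × 1.02 = 117647.9 Mb
product demo: 7.946 Mbps × 1200 s × 1.02 = 9725.9 Mb
Total: 165014.8 Mb = 20626.8 MB.
= 20.63 GB.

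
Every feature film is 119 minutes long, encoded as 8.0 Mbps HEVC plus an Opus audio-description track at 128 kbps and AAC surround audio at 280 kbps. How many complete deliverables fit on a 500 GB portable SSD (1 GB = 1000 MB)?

119 min = 7140 s
Audio total: 128 + 280 = 408 kbps = 0.408 Mbps.
Total bitrate: 8.408 Mbps.
Per item: 8.408 Mbps × 7140 s = 60,033 Mb = 7,504 MB.
Capacity: 500 GB = 4,000,000 Mb; 66.63 items → 66 complete.

66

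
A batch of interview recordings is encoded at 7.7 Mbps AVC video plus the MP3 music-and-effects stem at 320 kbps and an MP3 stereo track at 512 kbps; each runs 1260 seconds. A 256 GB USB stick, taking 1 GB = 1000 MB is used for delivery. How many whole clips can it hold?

190

Audio total: 320 + 512 = 832 kbps = 0.832 Mbps.
Total bitrate: 8.532 Mbps.
Per item: 8.532 Mbps × 1260 s = 10,750 Mb = 1,344 MB.
Capacity: 256 GB = 2,048,000 Mb; 190.51 items → 190 complete.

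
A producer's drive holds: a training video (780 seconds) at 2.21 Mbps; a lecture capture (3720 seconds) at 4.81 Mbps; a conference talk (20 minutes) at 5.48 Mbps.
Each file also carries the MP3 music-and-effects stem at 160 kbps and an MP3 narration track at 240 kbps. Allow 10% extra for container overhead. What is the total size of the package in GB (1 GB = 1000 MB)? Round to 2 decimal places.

Audio total: 160 + 240 = 400 kbps = 0.400 Mbps.
training video: 2.610 Mbps × 780 s × 1.10 = 2239.4 Mb
lecture capture: 5.210 Mbps × 3720 s × 1.10 = 21319.3 Mb
conference talk: 5.880 Mbps × 1200 s × 1.10 = 7761.6 Mb
Total: 31320.3 Mb = 3915.0 MB.
= 3.915 GB.

3.92 GB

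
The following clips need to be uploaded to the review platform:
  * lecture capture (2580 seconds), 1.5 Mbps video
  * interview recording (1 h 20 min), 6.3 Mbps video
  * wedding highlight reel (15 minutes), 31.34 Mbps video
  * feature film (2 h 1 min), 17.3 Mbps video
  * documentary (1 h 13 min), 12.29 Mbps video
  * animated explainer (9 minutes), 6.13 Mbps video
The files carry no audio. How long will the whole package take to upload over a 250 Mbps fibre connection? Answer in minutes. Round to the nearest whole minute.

lecture capture: 1.500 Mbps × 2580 s = 3870.0 Mb
interview recording: 6.300 Mbps × 4800 s = 30240.0 Mb
wedding highlight reel: 31.340 Mbps × 900 s = 28206.0 Mb
feature film: 17.300 Mbps × 7260 s = 125598.0 Mb
documentary: 12.290 Mbps × 4380 s = 53830.2 Mb
animated explainer: 6.130 Mbps × 540 s = 3310.2 Mb
Total: 245054.4 Mb = 30631.8 MB.
At 250 Mbps: 245054.4 / 250 = 980 s ≈ 16.3 minutes.

16 minutes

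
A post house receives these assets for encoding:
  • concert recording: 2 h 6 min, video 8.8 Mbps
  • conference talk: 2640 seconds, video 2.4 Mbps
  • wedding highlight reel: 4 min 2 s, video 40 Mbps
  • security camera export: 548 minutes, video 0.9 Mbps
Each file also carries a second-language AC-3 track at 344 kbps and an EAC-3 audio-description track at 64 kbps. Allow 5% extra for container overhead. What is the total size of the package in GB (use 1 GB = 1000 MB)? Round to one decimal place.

17.0 GB

Audio total: 344 + 64 = 408 kbps = 0.408 Mbps.
concert recording: 9.208 Mbps × 7560 s × 1.05 = 73093.1 Mb
conference talk: 2.808 Mbps × 2640 s × 1.05 = 7783.8 Mb
wedding highlight reel: 40.408 Mbps × 242 s × 1.05 = 10267.7 Mb
security camera export: 1.308 Mbps × 32880 s × 1.05 = 45157.4 Mb
Total: 136301.9 Mb = 17037.7 MB.
= 17.04 GB.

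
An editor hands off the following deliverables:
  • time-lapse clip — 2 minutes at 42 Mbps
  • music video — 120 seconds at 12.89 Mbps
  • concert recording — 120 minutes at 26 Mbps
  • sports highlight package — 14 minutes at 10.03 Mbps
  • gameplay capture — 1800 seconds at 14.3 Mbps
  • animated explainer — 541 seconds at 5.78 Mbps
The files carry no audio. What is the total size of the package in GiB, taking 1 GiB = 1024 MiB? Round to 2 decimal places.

time-lapse clip: 42.000 Mbps × 120 s = 5040.0 Mb
music video: 12.890 Mbps × 120 s = 1546.8 Mb
concert recording: 26.000 Mbps × 7200 s = 187200.0 Mb
sports highlight package: 10.030 Mbps × 840 s = 8425.2 Mb
gameplay capture: 14.300 Mbps × 1800 s = 25740.0 Mb
animated explainer: 5.780 Mbps × 541 s = 3127.0 Mb
Total: 231079.0 Mb = 28884.9 MB.
= 26.90 GiB.

26.90 GiB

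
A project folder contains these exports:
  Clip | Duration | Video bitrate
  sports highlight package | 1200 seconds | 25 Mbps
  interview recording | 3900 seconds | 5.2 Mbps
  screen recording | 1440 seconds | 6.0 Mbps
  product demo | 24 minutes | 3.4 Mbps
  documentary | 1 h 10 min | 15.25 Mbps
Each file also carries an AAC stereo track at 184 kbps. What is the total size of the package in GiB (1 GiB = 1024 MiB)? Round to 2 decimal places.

15.15 GiB

Audio: 184 kbps = 0.184 Mbps.
sports highlight package: 25.184 Mbps × 1200 s = 30220.8 Mb
interview recording: 5.384 Mbps × 3900 s = 20997.6 Mb
screen recording: 6.184 Mbps × 1440 s = 8905.0 Mb
product demo: 3.584 Mbps × 1440 s = 5161.0 Mb
documentary: 15.434 Mbps × 4200 s = 64822.8 Mb
Total: 130107.1 Mb = 16263.4 MB.
= 15.15 GiB.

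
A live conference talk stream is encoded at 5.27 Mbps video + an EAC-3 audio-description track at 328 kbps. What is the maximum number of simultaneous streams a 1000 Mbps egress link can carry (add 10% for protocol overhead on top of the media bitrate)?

Audio: 328 kbps = 0.328 Mbps.
Per-viewer media rate: 5.598 Mbps.
On the wire with 10% overhead: 6.158 Mbps.
1000 Mbps = 1,000 Mbps; 1,000 / 6.158 = 162.40 → 162 viewers.

162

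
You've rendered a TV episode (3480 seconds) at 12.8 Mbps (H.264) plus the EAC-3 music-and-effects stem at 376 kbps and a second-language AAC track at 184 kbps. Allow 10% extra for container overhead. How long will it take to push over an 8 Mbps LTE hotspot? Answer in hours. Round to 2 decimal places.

Audio total: 376 + 184 = 560 kbps = 0.560 Mbps.
Total bitrate: 13.360 Mbps.
File: 13.360 Mbps × 3480 s = 46492.8 Mb.
With 10% container overhead: ×1.10. → 51142.1 Mb.
At 8 Mbps: 51142.1 / 8 = 6392.8 s ≈ 1.78 hours.

1.78 hours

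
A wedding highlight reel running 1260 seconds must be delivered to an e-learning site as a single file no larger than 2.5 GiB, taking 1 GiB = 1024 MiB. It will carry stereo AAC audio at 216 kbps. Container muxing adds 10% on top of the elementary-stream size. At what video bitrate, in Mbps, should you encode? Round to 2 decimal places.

Budget: 2.5 GiB = 21474.8 Mb.
Stream payload after overhead: 21474.8 / 1.10 = 19522.6 Mb.
Total bitrate budget: 19522.6 Mb / 1260 s = 15.494 Mbps.
Audio: 216 kbps = 0.216 Mbps.
Video: 15.494 − 0.216 = 15.278 Mbps.

15.28 Mbps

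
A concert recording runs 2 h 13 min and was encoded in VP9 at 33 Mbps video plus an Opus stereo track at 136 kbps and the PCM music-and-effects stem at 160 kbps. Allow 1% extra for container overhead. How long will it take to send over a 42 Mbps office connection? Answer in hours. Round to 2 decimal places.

1.77 hours

2 h 13 min = 133 min = 7980 s
Audio total: 136 + 160 = 296 kbps = 0.296 Mbps.
Total bitrate: 33.296 Mbps.
File: 33.296 Mbps × 7980 s = 265702.1 Mb.
With 1% container overhead: ×1.01. → 268359.1 Mb.
At 42 Mbps: 268359.1 / 42 = 6389.5 s ≈ 1.77 hours.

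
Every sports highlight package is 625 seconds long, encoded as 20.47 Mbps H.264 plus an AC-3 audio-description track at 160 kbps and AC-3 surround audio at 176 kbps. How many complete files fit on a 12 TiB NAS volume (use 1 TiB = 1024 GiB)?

Audio total: 160 + 176 = 336 kbps = 0.336 Mbps.
Total bitrate: 20.806 Mbps.
Per item: 20.806 Mbps × 625 s = 13,004 Mb = 1,625 MB.
Capacity: 12 TiB = 105,553,116 Mb; 8117.13 items → 8117 complete.

8117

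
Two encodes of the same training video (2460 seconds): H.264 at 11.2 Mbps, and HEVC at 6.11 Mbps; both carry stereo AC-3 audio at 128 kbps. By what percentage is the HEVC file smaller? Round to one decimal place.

Audio: 128 kbps = 0.128 Mbps.
H.264: 11.328 Mbps × 2460 s = 27866.9 Mb = 3.244 GiB.
HEVC: 6.238 Mbps × 2460 s = 15345.5 Mb = 1.786 GiB.
Reduction: (1 − 1.786/3.244) × 100 = 44.93%.

44.9%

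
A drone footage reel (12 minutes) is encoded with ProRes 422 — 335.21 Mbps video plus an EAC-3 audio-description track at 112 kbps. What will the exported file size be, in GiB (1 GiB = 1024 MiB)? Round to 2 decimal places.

12 min = 720 s
Audio: 112 kbps = 0.112 Mbps.
Total bitrate: 335.21 + 0.112 = 335.322 Mbps.
Stream data: 335.322 Mbps × 720 s = 241431.8 Mb.
241,432 Mb = 30,178,980,000 bytes ÷ 1,073,741,824 = 28.11 GiB.

28.11 GiB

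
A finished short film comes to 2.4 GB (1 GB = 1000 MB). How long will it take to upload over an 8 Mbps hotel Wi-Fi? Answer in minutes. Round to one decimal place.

40.0 minutes

File: 2.4 GB = 19200.0 Mb.
At 8 Mbps: 19200.0 / 8 = 2400.0 s ≈ 40 minutes.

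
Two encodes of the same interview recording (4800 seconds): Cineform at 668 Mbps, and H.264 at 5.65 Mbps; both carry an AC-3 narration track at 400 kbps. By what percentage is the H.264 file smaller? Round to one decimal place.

99.1%

Audio: 400 kbps = 0.400 Mbps.
Cineform: 668.400 Mbps × 4800 s = 3208320.0 Mb = 401.040 GB.
H.264: 6.050 Mbps × 4800 s = 29040.0 Mb = 3.630 GB.
Reduction: (1 − 3.630/401.040) × 100 = 99.09%.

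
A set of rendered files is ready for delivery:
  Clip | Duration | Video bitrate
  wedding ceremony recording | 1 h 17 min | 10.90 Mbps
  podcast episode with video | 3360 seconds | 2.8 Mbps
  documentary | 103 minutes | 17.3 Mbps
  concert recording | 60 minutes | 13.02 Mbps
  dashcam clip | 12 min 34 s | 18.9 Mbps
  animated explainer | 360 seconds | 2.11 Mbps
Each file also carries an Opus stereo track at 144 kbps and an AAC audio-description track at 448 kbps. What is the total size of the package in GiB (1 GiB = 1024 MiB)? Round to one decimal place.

27.9 GiB

Audio total: 144 + 448 = 592 kbps = 0.592 Mbps.
wedding ceremony recording: 11.492 Mbps × 4620 s = 53093.0 Mb
podcast episode with video: 3.392 Mbps × 3360 s = 11397.1 Mb
documentary: 17.892 Mbps × 6180 s = 110572.6 Mb
concert recording: 13.612 Mbps × 3600 s = 49003.2 Mb
dashcam clip: 19.492 Mbps × 754 s = 14697.0 Mb
animated explainer: 2.702 Mbps × 360 s = 972.7 Mb
Total: 239735.6 Mb = 29967.0 MB.
= 27.91 GiB.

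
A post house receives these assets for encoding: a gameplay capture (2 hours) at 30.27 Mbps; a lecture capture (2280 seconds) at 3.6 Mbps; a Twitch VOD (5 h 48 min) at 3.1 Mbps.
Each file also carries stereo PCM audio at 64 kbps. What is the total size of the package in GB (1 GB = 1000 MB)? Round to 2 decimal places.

36.60 GB

Audio: 64 kbps = 0.064 Mbps.
gameplay capture: 30.334 Mbps × 7200 s = 218404.8 Mb
lecture capture: 3.664 Mbps × 2280 s = 8353.9 Mb
Twitch VOD: 3.164 Mbps × 20880 s = 66064.3 Mb
Total: 292823.0 Mb = 36602.9 MB.
= 36.60 GB.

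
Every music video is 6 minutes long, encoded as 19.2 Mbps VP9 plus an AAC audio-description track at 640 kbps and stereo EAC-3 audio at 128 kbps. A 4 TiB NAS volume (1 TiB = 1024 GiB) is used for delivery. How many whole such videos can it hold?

6 min = 360 s
Audio total: 640 + 128 = 768 kbps = 0.768 Mbps.
Total bitrate: 19.968 Mbps.
Per item: 19.968 Mbps × 360 s = 7,188 Mb = 898.6 MB.
Capacity: 4 TiB = 35,184,372 Mb; 4894.55 items → 4894 complete.

4894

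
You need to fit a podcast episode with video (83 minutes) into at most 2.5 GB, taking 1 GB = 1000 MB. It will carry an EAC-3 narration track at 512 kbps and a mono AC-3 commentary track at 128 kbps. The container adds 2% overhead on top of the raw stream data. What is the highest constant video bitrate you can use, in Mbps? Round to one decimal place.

3.3 Mbps

Budget: 2.5 GB = 20000.0 Mb.
Stream payload after overhead: 20000.0 / 1.02 = 19607.8 Mb.
83 min = 4980 s
Total bitrate budget: 19607.8 Mb / 4980 s = 3.937 Mbps.
Audio total: 512 + 128 = 640 kbps = 0.640 Mbps.
Video: 3.937 − 0.640 = 3.297 Mbps.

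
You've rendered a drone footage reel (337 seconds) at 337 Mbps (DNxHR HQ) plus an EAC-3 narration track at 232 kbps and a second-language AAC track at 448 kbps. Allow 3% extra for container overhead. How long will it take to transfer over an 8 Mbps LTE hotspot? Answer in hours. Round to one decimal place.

Audio total: 232 + 448 = 680 kbps = 0.680 Mbps.
Total bitrate: 337.680 Mbps.
File: 337.680 Mbps × 337 s = 113798.2 Mb.
With 3% container overhead: ×1.03. → 117212.1 Mb.
At 8 Mbps: 117212.1 / 8 = 14651.5 s ≈ 4.07 hours.

4.1 hours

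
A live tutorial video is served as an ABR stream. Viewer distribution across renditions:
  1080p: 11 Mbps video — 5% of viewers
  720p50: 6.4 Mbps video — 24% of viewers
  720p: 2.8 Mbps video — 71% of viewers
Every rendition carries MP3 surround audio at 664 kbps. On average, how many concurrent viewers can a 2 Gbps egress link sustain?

422

Audio: 664 kbps = 0.664 Mbps.
Average per-viewer bitrate: 0.05×11.664 + 0.24×7.064 + 0.71×3.464 = 4.738 Mbps.
2 Gbps = 2,000 Mbps; 2,000 / 4.738 = 422.12 → 422.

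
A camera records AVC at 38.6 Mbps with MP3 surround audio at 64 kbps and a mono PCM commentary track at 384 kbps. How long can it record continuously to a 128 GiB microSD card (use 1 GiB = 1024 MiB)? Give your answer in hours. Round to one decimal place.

Audio total: 64 + 384 = 448 kbps = 0.448 Mbps.
Total bitrate: 38.6 + 0.448 = 39.048 Mbps.
Capacity: 128 GiB = 1,099,512 Mb.
Recording time: 1,099,512 / 39.048 = 28,158 s ≈ 7.82 hours.

7.8 hours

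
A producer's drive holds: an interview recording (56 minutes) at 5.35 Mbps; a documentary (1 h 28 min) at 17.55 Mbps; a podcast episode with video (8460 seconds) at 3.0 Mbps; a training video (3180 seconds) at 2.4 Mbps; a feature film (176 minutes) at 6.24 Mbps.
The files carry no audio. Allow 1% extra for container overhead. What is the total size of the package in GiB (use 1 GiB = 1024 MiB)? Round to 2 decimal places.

interview recording: 5.350 Mbps × 3360 s × 1.01 = 18155.8 Mb
documentary: 17.550 Mbps × 5280 s × 1.01 = 93590.6 Mb
podcast episode with video: 3.000 Mbps × 8460 s × 1.01 = 25633.8 Mb
training video: 2.400 Mbps × 3180 s × 1.01 = 7708.3 Mb
feature film: 6.240 Mbps × 10560 s × 1.01 = 66553.3 Mb
Total: 211641.9 Mb = 26455.2 MB.
= 24.64 GiB.

24.64 GiB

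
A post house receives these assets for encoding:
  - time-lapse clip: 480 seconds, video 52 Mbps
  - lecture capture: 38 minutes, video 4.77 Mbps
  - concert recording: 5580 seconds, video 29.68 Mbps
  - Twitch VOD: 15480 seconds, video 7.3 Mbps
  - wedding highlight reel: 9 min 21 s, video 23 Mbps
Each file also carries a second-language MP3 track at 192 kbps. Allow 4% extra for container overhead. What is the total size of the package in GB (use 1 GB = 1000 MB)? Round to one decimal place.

Audio: 192 kbps = 0.192 Mbps.
time-lapse clip: 52.192 Mbps × 480 s × 1.04 = 26054.2 Mb
lecture capture: 4.962 Mbps × 2280 s × 1.04 = 11765.9 Mb
concert recording: 29.872 Mbps × 5580 s × 1.04 = 173353.2 Mb
Twitch VOD: 7.492 Mbps × 15480 s × 1.04 = 120615.2 Mb
wedding highlight reel: 23.192 Mbps × 561 s × 1.04 = 13531.1 Mb
Total: 345319.7 Mb = 43165.0 MB.
= 43.16 GB.

43.2 GB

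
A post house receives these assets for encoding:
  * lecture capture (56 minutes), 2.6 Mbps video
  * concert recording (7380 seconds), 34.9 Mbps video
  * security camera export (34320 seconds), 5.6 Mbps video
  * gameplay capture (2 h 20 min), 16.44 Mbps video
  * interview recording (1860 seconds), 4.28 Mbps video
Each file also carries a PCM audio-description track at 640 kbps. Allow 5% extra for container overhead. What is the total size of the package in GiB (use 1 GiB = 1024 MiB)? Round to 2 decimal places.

78.23 GiB

Audio: 640 kbps = 0.640 Mbps.
lecture capture: 3.240 Mbps × 3360 s × 1.05 = 11430.7 Mb
concert recording: 35.540 Mbps × 7380 s × 1.05 = 275399.5 Mb
security camera export: 6.240 Mbps × 34320 s × 1.05 = 224864.6 Mb
gameplay capture: 17.080 Mbps × 8400 s × 1.05 = 150645.6 Mb
interview recording: 4.920 Mbps × 1860 s × 1.05 = 9608.8 Mb
Total: 671949.2 Mb = 83993.6 MB.
= 78.23 GiB.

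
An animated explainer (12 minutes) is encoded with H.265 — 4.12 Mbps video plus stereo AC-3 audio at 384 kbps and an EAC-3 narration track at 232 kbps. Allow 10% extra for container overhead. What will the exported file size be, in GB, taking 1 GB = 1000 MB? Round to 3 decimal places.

12 min = 720 s
Audio total: 384 + 232 = 616 kbps = 0.616 Mbps.
Total bitrate: 4.12 + 0.616 = 4.736 Mbps.
Stream data: 4.736 Mbps × 720 s = 3409.9 Mb.
With 10% container overhead: ×1.10.
3,751 Mb ÷ 8 = 468.9 MB → 0.4689 GB.

0.469 GB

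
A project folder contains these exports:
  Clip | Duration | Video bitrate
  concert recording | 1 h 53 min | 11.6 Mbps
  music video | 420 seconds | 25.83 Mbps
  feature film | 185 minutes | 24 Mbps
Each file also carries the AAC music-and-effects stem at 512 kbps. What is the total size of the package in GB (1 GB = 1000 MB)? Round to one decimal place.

Audio: 512 kbps = 0.512 Mbps.
concert recording: 12.112 Mbps × 6780 s = 82119.4 Mb
music video: 26.342 Mbps × 420 s = 11063.6 Mb
feature film: 24.512 Mbps × 11100 s = 272083.2 Mb
Total: 365266.2 Mb = 45658.3 MB.
= 45.66 GB.

45.7 GB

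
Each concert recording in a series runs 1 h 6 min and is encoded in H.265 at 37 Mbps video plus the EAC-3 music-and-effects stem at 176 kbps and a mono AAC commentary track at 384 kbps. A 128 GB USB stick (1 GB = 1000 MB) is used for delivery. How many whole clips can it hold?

1 h 6 min = 66 min = 3960 s
Audio total: 176 + 384 = 560 kbps = 0.560 Mbps.
Total bitrate: 37.560 Mbps.
Per item: 37.560 Mbps × 3960 s = 148,738 Mb = 18,592 MB.
Capacity: 128 GB = 1,024,000 Mb; 6.88 items → 6 complete.

6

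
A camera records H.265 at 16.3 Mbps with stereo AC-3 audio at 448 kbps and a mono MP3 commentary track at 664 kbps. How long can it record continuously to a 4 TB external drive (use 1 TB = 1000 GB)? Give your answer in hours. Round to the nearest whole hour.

511 hours

Audio total: 448 + 664 = 1112 kbps = 1.112 Mbps.
Total bitrate: 16.3 + 1.112 = 17.412 Mbps.
Capacity: 4 TB = 32,000,000 Mb.
Recording time: 32,000,000 / 17.412 = 1,837,813 s ≈ 511 hours.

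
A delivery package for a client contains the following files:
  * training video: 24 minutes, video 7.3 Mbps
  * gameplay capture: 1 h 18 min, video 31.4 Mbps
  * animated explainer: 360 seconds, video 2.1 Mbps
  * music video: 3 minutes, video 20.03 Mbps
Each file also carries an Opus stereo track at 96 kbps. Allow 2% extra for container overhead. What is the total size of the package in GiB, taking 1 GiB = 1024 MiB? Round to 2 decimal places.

19.29 GiB

Audio: 96 kbps = 0.096 Mbps.
training video: 7.396 Mbps × 1440 s × 1.02 = 10863.2 Mb
gameplay capture: 31.496 Mbps × 4680 s × 1.02 = 150349.3 Mb
animated explainer: 2.196 Mbps × 360 s × 1.02 = 806.4 Mb
music video: 20.126 Mbps × 180 s × 1.02 = 3695.1 Mb
Total: 165714.1 Mb = 20714.3 MB.
= 19.29 GiB.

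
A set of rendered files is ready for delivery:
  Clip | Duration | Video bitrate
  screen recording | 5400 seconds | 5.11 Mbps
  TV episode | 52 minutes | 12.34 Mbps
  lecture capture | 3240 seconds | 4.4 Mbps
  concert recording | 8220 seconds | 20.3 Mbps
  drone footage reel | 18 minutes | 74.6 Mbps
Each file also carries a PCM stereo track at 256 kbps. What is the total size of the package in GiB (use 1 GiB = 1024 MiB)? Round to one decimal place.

38.8 GiB

Audio: 256 kbps = 0.256 Mbps.
screen recording: 5.366 Mbps × 5400 s = 28976.4 Mb
TV episode: 12.596 Mbps × 3120 s = 39299.5 Mb
lecture capture: 4.656 Mbps × 3240 s = 15085.4 Mb
concert recording: 20.556 Mbps × 8220 s = 168970.3 Mb
drone footage reel: 74.856 Mbps × 1080 s = 80844.5 Mb
Total: 333176.2 Mb = 41647.0 MB.
= 38.79 GiB.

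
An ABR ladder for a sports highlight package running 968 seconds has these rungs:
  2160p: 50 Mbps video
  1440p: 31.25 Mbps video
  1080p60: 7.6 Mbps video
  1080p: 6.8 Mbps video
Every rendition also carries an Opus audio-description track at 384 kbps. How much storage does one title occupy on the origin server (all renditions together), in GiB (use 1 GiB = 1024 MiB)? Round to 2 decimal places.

10.95 GiB

Audio: 384 kbps = 0.384 Mbps.
Sum of rendition bitrates: (50+0.384) + (31.25+0.384) + (7.6+0.384) + (6.8+0.384) = 97.186 Mbps.
× 968 s = 94,076 Mb = 11,760 MB = 10.95 GiB.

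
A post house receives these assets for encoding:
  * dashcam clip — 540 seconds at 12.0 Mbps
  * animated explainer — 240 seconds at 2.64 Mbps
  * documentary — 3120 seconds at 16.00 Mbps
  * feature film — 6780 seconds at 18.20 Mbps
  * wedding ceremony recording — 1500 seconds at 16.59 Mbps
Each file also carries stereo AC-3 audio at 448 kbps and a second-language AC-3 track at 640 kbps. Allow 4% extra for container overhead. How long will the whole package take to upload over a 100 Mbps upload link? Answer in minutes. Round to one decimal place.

37.9 minutes

Audio total: 448 + 640 = 1088 kbps = 1.088 Mbps.
dashcam clip: 13.088 Mbps × 540 s × 1.04 = 7350.2 Mb
animated explainer: 3.728 Mbps × 240 s × 1.04 = 930.5 Mb
documentary: 17.088 Mbps × 3120 s × 1.04 = 55447.1 Mb
feature film: 19.288 Mbps × 6780 s × 1.04 = 136003.5 Mb
wedding ceremony recording: 17.678 Mbps × 1500 s × 1.04 = 27577.7 Mb
Total: 227309.1 Mb = 28413.6 MB.
At 100 Mbps: 227309.1 / 100 = 2273 s ≈ 37.9 minutes.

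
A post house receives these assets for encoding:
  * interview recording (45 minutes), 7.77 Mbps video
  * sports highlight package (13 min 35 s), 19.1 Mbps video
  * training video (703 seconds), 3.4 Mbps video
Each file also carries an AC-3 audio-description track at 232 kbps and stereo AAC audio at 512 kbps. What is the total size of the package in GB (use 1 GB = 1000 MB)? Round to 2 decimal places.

Audio total: 232 + 512 = 744 kbps = 0.744 Mbps.
interview recording: 8.514 Mbps × 2700 s = 22987.8 Mb
sports highlight package: 19.844 Mbps × 815 s = 16172.9 Mb
training video: 4.144 Mbps × 703 s = 2913.2 Mb
Total: 42073.9 Mb = 5259.2 MB.
= 5.259 GB.

5.26 GB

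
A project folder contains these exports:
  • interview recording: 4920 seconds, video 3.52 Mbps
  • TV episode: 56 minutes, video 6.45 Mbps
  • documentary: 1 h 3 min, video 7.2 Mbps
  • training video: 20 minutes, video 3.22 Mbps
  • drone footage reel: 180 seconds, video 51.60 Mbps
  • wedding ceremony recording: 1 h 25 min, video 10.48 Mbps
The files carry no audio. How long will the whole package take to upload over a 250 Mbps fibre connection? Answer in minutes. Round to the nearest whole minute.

9 minutes

interview recording: 3.520 Mbps × 4920 s = 17318.4 Mb
TV episode: 6.450 Mbps × 3360 s = 21672.0 Mb
documentary: 7.200 Mbps × 3780 s = 27216.0 Mb
training video: 3.220 Mbps × 1200 s = 3864.0 Mb
drone footage reel: 51.600 Mbps × 180 s = 9288.0 Mb
wedding ceremony recording: 10.480 Mbps × 5100 s = 53448.0 Mb
Total: 132806.4 Mb = 16600.8 MB.
At 250 Mbps: 132806.4 / 250 = 531 s ≈ 8.85 minutes.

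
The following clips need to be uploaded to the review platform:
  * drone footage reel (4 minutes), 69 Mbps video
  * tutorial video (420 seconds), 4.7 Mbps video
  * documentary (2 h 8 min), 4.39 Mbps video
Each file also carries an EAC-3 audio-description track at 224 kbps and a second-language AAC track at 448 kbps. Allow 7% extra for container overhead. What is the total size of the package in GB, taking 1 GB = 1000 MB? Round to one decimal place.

7.7 GB

Audio total: 224 + 448 = 672 kbps = 0.672 Mbps.
drone footage reel: 69.672 Mbps × 240 s × 1.07 = 17891.8 Mb
tutorial video: 5.372 Mbps × 420 s × 1.07 = 2414.2 Mb
documentary: 5.062 Mbps × 7680 s × 1.07 = 41597.5 Mb
Total: 61903.4 Mb = 7737.9 MB.
= 7.738 GB.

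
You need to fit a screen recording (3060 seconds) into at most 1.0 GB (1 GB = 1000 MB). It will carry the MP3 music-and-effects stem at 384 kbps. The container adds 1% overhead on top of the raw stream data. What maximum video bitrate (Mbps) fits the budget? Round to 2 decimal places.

2.20 Mbps

Budget: 1.0 GB = 8000.0 Mb.
Stream payload after overhead: 8000.0 / 1.01 = 7920.8 Mb.
Total bitrate budget: 7920.8 Mb / 3060 s = 2.588 Mbps.
Audio: 384 kbps = 0.384 Mbps.
Video: 2.588 − 0.384 = 2.204 Mbps.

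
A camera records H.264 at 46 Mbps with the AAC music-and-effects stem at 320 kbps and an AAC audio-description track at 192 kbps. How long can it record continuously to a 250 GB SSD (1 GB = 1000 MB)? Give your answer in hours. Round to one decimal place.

11.9 hours

Audio total: 320 + 192 = 512 kbps = 0.512 Mbps.
Total bitrate: 46 + 0.512 = 46.512 Mbps.
Capacity: 250 GB = 2,000,000 Mb.
Recording time: 2,000,000 / 46.512 = 43,000 s ≈ 11.9 hours.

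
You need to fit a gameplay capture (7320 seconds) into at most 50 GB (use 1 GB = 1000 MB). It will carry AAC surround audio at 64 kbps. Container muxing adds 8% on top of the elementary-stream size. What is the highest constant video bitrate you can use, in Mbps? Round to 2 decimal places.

50.53 Mbps

Budget: 50 GB = 400000.0 Mb.
Stream payload after overhead: 400000.0 / 1.08 = 370370.4 Mb.
Total bitrate budget: 370370.4 Mb / 7320 s = 50.597 Mbps.
Audio: 64 kbps = 0.064 Mbps.
Video: 50.597 − 0.064 = 50.533 Mbps.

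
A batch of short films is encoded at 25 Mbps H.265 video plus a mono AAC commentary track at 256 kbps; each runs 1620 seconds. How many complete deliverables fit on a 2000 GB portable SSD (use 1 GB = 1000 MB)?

Audio: 256 kbps = 0.256 Mbps.
Total bitrate: 25.256 Mbps.
Per item: 25.256 Mbps × 1620 s = 40,915 Mb = 5,114 MB.
Capacity: 2000 GB = 16,000,000 Mb; 391.06 items → 391 complete.

391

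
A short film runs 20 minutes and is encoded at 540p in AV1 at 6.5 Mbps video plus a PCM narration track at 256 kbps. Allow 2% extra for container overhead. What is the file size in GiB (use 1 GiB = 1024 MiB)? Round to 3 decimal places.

0.963 GiB

20 min = 1200 s
Audio: 256 kbps = 0.256 Mbps.
Total bitrate: 6.5 + 0.256 = 6.756 Mbps.
Stream data: 6.756 Mbps × 1200 s = 8107.2 Mb.
With 2% container overhead: ×1.02.
8,269 Mb = 1,033,668,000 bytes ÷ 1,073,741,824 = 0.9627 GiB.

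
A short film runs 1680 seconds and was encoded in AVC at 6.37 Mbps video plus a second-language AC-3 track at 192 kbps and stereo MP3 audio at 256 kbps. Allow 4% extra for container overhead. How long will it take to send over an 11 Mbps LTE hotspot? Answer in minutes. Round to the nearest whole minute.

18 minutes

Audio total: 192 + 256 = 448 kbps = 0.448 Mbps.
Total bitrate: 6.818 Mbps.
File: 6.818 Mbps × 1680 s = 11454.2 Mb.
With 4% container overhead: ×1.04. → 11912.4 Mb.
At 11 Mbps: 11912.4 / 11 = 1082.9 s ≈ 18 minutes.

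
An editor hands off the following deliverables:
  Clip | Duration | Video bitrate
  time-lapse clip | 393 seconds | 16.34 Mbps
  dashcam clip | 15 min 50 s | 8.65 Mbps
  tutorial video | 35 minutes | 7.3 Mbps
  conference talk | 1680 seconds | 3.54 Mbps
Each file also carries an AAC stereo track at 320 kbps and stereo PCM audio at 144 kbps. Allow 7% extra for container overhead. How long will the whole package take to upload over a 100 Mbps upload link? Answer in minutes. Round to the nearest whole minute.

Audio total: 320 + 144 = 464 kbps = 0.464 Mbps.
time-lapse clip: 16.804 Mbps × 393 s × 1.07 = 7066.3 Mb
dashcam clip: 9.114 Mbps × 950 s × 1.07 = 9264.4 Mb
tutorial video: 7.764 Mbps × 2100 s × 1.07 = 17445.7 Mb
conference talk: 4.004 Mbps × 1680 s × 1.07 = 7197.6 Mb
Total: 40973.9 Mb = 5121.7 MB.
At 100 Mbps: 40973.9 / 100 = 410 s ≈ 6.83 minutes.

7 minutes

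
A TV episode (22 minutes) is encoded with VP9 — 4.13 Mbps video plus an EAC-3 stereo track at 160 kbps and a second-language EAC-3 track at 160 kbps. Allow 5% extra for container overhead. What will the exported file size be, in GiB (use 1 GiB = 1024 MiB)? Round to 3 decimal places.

0.718 GiB

22 min = 1320 s
Audio total: 160 + 160 = 320 kbps = 0.320 Mbps.
Total bitrate: 4.13 + 0.320 = 4.450 Mbps.
Stream data: 4.450 Mbps × 1320 s = 5874.0 Mb.
With 5% container overhead: ×1.05.
6,168 Mb = 770,962,500 bytes ÷ 1,073,741,824 = 0.718 GiB.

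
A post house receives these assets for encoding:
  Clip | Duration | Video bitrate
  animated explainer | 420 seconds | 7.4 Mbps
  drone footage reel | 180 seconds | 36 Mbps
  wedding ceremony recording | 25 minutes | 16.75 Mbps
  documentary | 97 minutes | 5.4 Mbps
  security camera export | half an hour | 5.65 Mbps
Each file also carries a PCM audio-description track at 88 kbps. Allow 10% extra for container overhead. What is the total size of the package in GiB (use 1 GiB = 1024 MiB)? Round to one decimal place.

9.9 GiB

Audio: 88 kbps = 0.088 Mbps.
animated explainer: 7.488 Mbps × 420 s × 1.10 = 3459.5 Mb
drone footage reel: 36.088 Mbps × 180 s × 1.10 = 7145.4 Mb
wedding ceremony recording: 16.838 Mbps × 1500 s × 1.10 = 27782.7 Mb
documentary: 5.488 Mbps × 5820 s × 1.10 = 35134.2 Mb
security camera export: 5.738 Mbps × 1800 s × 1.10 = 11361.2 Mb
Total: 84883.0 Mb = 10610.4 MB.
= 9.882 GiB.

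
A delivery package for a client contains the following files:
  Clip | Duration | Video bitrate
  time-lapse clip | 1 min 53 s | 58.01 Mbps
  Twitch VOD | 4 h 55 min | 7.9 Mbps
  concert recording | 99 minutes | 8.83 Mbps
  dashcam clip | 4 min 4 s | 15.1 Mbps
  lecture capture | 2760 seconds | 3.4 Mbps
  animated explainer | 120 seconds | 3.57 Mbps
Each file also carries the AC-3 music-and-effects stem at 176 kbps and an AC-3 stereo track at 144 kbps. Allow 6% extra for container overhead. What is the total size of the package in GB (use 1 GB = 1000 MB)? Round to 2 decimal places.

Audio total: 176 + 144 = 320 kbps = 0.320 Mbps.
time-lapse clip: 58.330 Mbps × 113 s × 1.06 = 6986.8 Mb
Twitch VOD: 8.220 Mbps × 17700 s × 1.06 = 154223.6 Mb
concert recording: 9.150 Mbps × 5940 s × 1.06 = 57612.1 Mb
dashcam clip: 15.420 Mbps × 244 s × 1.06 = 3988.2 Mb
lecture capture: 3.720 Mbps × 2760 s × 1.06 = 10883.2 Mb
animated explainer: 3.890 Mbps × 120 s × 1.06 = 494.8 Mb
Total: 234188.7 Mb = 29273.6 MB.
= 29.27 GB.

29.27 GB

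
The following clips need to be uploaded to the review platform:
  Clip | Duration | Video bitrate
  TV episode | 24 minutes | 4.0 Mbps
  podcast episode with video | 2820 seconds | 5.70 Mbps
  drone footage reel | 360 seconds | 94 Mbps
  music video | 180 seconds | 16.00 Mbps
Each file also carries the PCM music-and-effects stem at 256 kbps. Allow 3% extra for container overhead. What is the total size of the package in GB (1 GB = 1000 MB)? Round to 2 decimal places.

Audio: 256 kbps = 0.256 Mbps.
TV episode: 4.256 Mbps × 1440 s × 1.03 = 6312.5 Mb
podcast episode with video: 5.956 Mbps × 2820 s × 1.03 = 17299.8 Mb
drone footage reel: 94.256 Mbps × 360 s × 1.03 = 34950.1 Mb
music video: 16.256 Mbps × 180 s × 1.03 = 3013.9 Mb
Total: 61576.3 Mb = 7697.0 MB.
= 7.697 GB.

7.70 GB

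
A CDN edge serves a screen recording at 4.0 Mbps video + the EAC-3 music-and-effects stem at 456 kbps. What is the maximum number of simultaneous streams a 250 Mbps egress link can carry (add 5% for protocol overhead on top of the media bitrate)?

53

Audio: 456 kbps = 0.456 Mbps.
Per-viewer media rate: 4.456 Mbps.
On the wire with 5% overhead: 4.679 Mbps.
250 Mbps = 250.0 Mbps; 250.0 / 4.679 = 53.43 → 53 viewers.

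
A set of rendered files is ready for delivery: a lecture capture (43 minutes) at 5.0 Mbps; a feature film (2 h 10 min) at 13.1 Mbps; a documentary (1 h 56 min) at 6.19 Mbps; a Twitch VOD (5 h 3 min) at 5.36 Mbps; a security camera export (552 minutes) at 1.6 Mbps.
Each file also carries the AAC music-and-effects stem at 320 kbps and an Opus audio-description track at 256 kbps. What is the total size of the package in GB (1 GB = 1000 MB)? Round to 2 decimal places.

Audio total: 320 + 256 = 576 kbps = 0.576 Mbps.
lecture capture: 5.576 Mbps × 2580 s = 14386.1 Mb
feature film: 13.676 Mbps × 7800 s = 106672.8 Mb
documentary: 6.766 Mbps × 6960 s = 47091.4 Mb
Twitch VOD: 5.936 Mbps × 18180 s = 107916.5 Mb
security camera export: 2.176 Mbps × 33120 s = 72069.1 Mb
Total: 348135.8 Mb = 43517.0 MB.
= 43.52 GB.

43.52 GB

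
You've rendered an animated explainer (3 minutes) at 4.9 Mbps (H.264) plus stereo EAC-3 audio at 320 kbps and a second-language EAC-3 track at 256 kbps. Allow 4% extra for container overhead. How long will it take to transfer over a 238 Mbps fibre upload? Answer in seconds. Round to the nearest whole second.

4 seconds

3 min = 180 s
Audio total: 320 + 256 = 576 kbps = 0.576 Mbps.
Total bitrate: 5.476 Mbps.
File: 5.476 Mbps × 180 s = 985.7 Mb.
With 4% container overhead: ×1.04. → 1025.1 Mb.
At 238 Mbps: 1025.1 / 238 = 4.3 s ≈ 4.31 seconds.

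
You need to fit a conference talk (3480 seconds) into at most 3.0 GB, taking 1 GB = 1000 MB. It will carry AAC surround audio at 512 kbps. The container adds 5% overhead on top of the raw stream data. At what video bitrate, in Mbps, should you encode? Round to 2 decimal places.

Budget: 3.0 GB = 24000.0 Mb.
Stream payload after overhead: 24000.0 / 1.05 = 22857.1 Mb.
Total bitrate budget: 22857.1 Mb / 3480 s = 6.568 Mbps.
Audio: 512 kbps = 0.512 Mbps.
Video: 6.568 − 0.512 = 6.056 Mbps.

6.06 Mbps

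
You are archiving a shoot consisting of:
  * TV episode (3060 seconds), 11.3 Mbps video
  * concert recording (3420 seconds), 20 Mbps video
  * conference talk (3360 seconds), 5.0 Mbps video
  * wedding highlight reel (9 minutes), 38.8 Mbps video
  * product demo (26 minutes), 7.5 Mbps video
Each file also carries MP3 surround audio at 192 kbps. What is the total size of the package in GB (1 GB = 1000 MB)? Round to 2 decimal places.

19.34 GB

Audio: 192 kbps = 0.192 Mbps.
TV episode: 11.492 Mbps × 3060 s = 35165.5 Mb
concert recording: 20.192 Mbps × 3420 s = 69056.6 Mb
conference talk: 5.192 Mbps × 3360 s = 17445.1 Mb
wedding highlight reel: 38.992 Mbps × 540 s = 21055.7 Mb
product demo: 7.692 Mbps × 1560 s = 11999.5 Mb
Total: 154722.5 Mb = 19340.3 MB.
= 19.34 GB.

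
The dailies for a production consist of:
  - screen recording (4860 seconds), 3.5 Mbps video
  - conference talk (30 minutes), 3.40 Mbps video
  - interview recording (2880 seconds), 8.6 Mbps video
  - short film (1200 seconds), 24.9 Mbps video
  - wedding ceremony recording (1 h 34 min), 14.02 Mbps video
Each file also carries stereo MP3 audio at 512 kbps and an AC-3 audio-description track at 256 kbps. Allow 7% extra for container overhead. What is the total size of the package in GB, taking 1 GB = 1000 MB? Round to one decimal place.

22.7 GB

Audio total: 512 + 256 = 768 kbps = 0.768 Mbps.
screen recording: 4.268 Mbps × 4860 s × 1.07 = 22194.5 Mb
conference talk: 4.168 Mbps × 1800 s × 1.07 = 8027.6 Mb
interview recording: 9.368 Mbps × 2880 s × 1.07 = 28868.4 Mb
short film: 25.668 Mbps × 1200 s × 1.07 = 32957.7 Mb
wedding ceremony recording: 14.788 Mbps × 5640 s × 1.07 = 89242.6 Mb
Total: 181290.8 Mb = 22661.3 MB.
= 22.66 GB.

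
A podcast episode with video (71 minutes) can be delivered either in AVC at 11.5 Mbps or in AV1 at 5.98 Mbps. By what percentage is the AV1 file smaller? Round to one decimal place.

48.0%

71 min = 4260 s
AVC: 11.500 Mbps × 4260 s = 48990.0 Mb = 6.124 GB.
AV1: 5.980 Mbps × 4260 s = 25474.8 Mb = 3.184 GB.
Reduction: (1 − 3.184/6.124) × 100 = 48.00%.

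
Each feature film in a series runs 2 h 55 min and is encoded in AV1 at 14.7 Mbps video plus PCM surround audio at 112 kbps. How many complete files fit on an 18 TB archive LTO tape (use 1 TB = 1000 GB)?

2 h 55 min = 175 min = 10500 s
Audio: 112 kbps = 0.112 Mbps.
Total bitrate: 14.812 Mbps.
Per item: 14.812 Mbps × 10500 s = 155,526 Mb = 19,441 MB.
Capacity: 18 TB = 144,000,000 Mb; 925.89 items → 925 complete.

925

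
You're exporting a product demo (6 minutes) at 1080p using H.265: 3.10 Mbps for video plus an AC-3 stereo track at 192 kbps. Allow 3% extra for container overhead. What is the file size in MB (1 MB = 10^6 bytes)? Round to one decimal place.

152.6 MB

6 min = 360 s
Audio: 192 kbps = 0.192 Mbps.
Total bitrate: 3.10 + 0.192 = 3.292 Mbps.
Stream data: 3.292 Mbps × 360 s = 1185.1 Mb.
With 3% container overhead: ×1.03.
1,221 Mb ÷ 8 = 152.6 MB → 152.6 MB.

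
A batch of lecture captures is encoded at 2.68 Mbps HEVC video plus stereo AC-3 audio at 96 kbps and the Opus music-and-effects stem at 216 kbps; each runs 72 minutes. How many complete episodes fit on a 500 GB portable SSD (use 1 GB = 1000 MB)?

72 min = 4320 s
Audio total: 96 + 216 = 312 kbps = 0.312 Mbps.
Total bitrate: 2.992 Mbps.
Per item: 2.992 Mbps × 4320 s = 12,925 Mb = 1,616 MB.
Capacity: 500 GB = 4,000,000 Mb; 309.47 items → 309 complete.

309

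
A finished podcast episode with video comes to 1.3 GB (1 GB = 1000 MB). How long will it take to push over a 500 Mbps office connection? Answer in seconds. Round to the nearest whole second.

File: 1.3 GB = 10400.0 Mb.
At 500 Mbps: 10400.0 / 500 = 20.8 s ≈ 20.8 seconds.

21 seconds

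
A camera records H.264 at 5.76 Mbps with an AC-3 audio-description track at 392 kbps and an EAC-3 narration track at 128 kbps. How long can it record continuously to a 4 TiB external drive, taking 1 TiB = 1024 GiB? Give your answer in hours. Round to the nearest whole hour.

Audio total: 392 + 128 = 520 kbps = 0.520 Mbps.
Total bitrate: 5.76 + 0.520 = 6.280 Mbps.
Capacity: 4 TiB = 35,184,372 Mb.
Recording time: 35,184,372 / 6.280 = 5,602,607 s ≈ 1,556 hours.

1556 hours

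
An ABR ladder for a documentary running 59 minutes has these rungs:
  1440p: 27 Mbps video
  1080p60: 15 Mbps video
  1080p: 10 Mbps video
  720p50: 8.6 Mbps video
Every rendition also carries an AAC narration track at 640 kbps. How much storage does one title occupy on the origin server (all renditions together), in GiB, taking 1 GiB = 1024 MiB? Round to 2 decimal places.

59 min = 3540 s
Audio: 640 kbps = 0.640 Mbps.
Sum of rendition bitrates: (27+0.640) + (15+0.640) + (10+0.640) + (8.6+0.640) = 63.160 Mbps.
× 3540 s = 223,586 Mb = 27,948 MB = 26.03 GiB.

26.03 GiB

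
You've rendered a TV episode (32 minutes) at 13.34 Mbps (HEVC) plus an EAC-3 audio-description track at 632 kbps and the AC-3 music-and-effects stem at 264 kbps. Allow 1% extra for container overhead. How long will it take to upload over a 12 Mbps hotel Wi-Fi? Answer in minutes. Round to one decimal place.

32 min = 1920 s
Audio total: 632 + 264 = 896 kbps = 0.896 Mbps.
Total bitrate: 14.236 Mbps.
File: 14.236 Mbps × 1920 s = 27333.1 Mb.
With 1% container overhead: ×1.01. → 27606.5 Mb.
At 12 Mbps: 27606.5 / 12 = 2300.5 s ≈ 38.3 minutes.

38.3 minutes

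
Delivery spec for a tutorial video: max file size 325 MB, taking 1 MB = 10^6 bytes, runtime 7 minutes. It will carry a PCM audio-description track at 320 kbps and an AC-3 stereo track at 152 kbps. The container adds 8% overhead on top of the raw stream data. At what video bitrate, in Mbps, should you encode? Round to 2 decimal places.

Budget: 325 MB = 2600.0 Mb.
Stream payload after overhead: 2600.0 / 1.08 = 2407.4 Mb.
7 min = 420 s
Total bitrate budget: 2407.4 Mb / 420 s = 5.732 Mbps.
Audio total: 320 + 152 = 472 kbps = 0.472 Mbps.
Video: 5.732 − 0.472 = 5.260 Mbps.

5.26 Mbps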